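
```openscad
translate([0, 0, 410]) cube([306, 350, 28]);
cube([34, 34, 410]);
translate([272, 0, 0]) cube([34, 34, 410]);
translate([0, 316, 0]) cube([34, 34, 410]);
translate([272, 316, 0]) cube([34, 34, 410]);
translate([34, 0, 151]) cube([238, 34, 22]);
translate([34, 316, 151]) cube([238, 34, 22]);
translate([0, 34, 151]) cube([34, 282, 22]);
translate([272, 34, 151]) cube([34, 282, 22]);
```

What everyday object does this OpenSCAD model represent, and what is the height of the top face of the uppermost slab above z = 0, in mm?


A stool. The seat height is 438 mm.

A 306×350×28 slab at z = 410 on four corner posts — a stool. The seat top is 410 + 28 = 438 mm.


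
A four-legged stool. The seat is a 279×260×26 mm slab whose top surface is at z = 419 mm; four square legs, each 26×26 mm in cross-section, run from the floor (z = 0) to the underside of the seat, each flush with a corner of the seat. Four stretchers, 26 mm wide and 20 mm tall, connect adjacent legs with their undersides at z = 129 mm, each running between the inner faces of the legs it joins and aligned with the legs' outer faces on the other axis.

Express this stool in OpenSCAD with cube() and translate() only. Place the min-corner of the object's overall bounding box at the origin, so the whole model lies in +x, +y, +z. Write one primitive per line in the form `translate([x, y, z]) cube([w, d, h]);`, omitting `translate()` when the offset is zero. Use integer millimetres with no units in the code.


translate([0, 0, 393]) cube([279, 260, 26]);
cube([26, 26, 393]);
translate([253, 0, 0]) cube([26, 26, 393]);
translate([0, 234, 0]) cube([26, 26, 393]);
translate([253, 234, 0]) cube([26, 26, 393]);
translate([26, 0, 129]) cube([227, 26, 20]);
translate([26, 234, 129]) cube([227, 26, 20]);
translate([0, 26, 129]) cube([26, 208, 20]);
translate([253, 26, 129]) cube([26, 208, 20]);


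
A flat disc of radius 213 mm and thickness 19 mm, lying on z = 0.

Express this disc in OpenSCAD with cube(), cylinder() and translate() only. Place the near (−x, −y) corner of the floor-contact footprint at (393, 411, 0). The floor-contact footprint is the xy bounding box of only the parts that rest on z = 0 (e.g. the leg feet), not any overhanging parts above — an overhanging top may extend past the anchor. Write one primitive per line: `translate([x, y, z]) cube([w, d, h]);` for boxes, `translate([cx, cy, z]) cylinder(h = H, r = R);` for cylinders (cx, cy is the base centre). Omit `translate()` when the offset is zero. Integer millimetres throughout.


translate([606, 624, 0]) cylinder(h = 19, r = 213);


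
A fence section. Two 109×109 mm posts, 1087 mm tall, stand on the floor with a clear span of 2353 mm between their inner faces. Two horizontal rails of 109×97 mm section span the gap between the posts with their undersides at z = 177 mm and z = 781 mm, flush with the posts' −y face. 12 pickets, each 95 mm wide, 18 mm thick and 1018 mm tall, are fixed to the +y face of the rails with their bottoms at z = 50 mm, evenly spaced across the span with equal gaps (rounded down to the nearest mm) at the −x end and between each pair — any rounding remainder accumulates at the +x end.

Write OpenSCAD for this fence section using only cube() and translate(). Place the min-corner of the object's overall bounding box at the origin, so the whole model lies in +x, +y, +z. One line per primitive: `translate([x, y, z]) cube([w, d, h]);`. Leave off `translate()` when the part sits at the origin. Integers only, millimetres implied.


cube([109, 109, 1087]);
translate([2462, 0, 0]) cube([109, 109, 1087]);
translate([109, 0, 177]) cube([2353, 109, 97]);
translate([109, 0, 781]) cube([2353, 109, 97]);
translate([202, 109, 50]) cube([95, 18, 1018]);
translate([390, 109, 50]) cube([95, 18, 1018]);
translate([578, 109, 50]) cube([95, 18, 1018]);
translate([766, 109, 50]) cube([95, 18, 1018]);
translate([954, 109, 50]) cube([95, 18, 1018]);
translate([1142, 109, 50]) cube([95, 18, 1018]);
translate([1330, 109, 50]) cube([95, 18, 1018]);
translate([1518, 109, 50]) cube([95, 18, 1018]);
translate([1706, 109, 50]) cube([95, 18, 1018]);
translate([1894, 109, 50]) cube([95, 18, 1018]);
translate([2082, 109, 50]) cube([95, 18, 1018]);
translate([2270, 109, 50]) cube([95, 18, 1018]);


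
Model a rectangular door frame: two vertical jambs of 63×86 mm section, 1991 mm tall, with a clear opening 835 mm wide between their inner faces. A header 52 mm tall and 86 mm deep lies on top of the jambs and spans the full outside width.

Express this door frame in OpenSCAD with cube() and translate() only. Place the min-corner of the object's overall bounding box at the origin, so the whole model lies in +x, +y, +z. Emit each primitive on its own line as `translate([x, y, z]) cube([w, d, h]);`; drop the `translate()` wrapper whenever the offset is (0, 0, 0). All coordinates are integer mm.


cube([63, 86, 1991]);
translate([898, 0, 0]) cube([63, 86, 1991]);
translate([0, 0, 1991]) cube([961, 86, 52]);


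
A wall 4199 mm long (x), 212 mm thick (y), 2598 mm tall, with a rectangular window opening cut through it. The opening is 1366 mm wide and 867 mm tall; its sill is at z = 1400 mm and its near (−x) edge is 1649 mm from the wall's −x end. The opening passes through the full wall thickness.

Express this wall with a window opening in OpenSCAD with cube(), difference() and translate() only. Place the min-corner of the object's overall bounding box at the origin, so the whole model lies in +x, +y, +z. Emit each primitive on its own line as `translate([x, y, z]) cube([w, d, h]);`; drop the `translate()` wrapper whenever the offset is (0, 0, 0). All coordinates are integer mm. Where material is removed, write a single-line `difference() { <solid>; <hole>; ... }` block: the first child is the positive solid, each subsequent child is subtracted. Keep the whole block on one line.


difference() { cube([4199, 212, 2598]); translate([1649, 0, 1400]) cube([1366, 212, 867]); }


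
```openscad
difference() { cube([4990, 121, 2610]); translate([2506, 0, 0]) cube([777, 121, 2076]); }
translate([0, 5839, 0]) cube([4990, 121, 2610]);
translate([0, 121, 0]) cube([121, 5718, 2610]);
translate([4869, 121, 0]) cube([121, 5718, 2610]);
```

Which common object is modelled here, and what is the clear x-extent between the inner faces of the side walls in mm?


A single room. The interior width is 4748 mm.

Four walls enclosing a rectangle with a door in the front wall — a room. Outside width 4990 minus two 121 mm walls gives 4748 mm.


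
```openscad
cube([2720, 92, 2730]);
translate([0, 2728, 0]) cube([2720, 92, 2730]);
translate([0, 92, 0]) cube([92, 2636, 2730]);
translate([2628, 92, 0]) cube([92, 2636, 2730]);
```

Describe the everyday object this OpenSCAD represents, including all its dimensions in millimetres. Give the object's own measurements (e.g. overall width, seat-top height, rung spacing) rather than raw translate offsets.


The wall frame of a small rectangular building: four walls, each 2730 mm tall and 92 mm thick, enclosing a footprint 2720 mm (x) by 2820 mm (y) outside-to-outside, with no floor or roof. The front and back walls (the −y and +y sides) span the full width; the two side walls fit between them.


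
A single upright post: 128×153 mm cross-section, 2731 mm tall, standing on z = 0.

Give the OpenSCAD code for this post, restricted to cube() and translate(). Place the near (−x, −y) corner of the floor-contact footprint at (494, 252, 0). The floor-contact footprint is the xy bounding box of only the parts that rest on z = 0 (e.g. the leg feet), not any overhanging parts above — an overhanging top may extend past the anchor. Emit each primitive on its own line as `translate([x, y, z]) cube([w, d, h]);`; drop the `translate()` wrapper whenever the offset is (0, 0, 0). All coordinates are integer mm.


translate([494, 252, 0]) cube([128, 153, 2731]);


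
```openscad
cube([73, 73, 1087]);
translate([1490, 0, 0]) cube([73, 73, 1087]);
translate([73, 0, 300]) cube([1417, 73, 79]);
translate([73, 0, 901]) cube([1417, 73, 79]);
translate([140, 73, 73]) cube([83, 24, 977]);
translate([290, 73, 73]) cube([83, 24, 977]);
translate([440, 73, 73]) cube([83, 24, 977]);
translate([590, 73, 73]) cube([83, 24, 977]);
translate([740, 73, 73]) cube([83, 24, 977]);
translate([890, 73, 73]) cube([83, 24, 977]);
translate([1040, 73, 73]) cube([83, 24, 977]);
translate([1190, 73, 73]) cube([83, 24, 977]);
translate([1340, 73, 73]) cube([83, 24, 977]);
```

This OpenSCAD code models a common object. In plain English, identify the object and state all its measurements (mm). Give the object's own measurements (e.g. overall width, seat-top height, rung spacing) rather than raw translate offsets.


A fence section. Two 73×73 mm posts, 1087 mm tall, stand on the floor with a clear span of 1417 mm between their inner faces. Two horizontal rails of 73×79 mm section span the gap between the posts with their undersides at z = 300 mm and z = 901 mm, flush with the posts' −y face. 9 pickets, each 83 mm wide, 24 mm thick and 977 mm tall, are fixed to the +y face of the rails with their bottoms at z = 73 mm, spaced across the span with a 67 mm gap after the −x post and between neighbouring pickets and before the +x post.


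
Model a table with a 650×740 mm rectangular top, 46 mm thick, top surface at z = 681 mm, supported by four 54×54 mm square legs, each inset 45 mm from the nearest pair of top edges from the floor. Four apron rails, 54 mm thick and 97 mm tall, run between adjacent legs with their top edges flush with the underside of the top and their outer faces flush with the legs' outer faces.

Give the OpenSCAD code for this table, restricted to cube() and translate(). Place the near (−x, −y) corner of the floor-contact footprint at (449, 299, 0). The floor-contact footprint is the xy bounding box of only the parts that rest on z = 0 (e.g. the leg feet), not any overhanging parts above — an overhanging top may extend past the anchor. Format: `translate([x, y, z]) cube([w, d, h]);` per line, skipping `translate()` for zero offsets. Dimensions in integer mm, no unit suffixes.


// leg_h = 681 - 46 = 635
// apron z = 635 - 97 = 538
translate([404, 254, 635]) cube([650, 740, 46]);
translate([449, 299, 0]) cube([54, 54, 635]);
translate([955, 299, 0]) cube([54, 54, 635]);
translate([449, 895, 0]) cube([54, 54, 635]);
translate([955, 895, 0]) cube([54, 54, 635]);
translate([503, 299, 538]) cube([452, 54, 97]);
translate([503, 895, 538]) cube([452, 54, 97]);
translate([449, 353, 538]) cube([54, 542, 97]);
translate([955, 353, 538]) cube([54, 542, 97]);


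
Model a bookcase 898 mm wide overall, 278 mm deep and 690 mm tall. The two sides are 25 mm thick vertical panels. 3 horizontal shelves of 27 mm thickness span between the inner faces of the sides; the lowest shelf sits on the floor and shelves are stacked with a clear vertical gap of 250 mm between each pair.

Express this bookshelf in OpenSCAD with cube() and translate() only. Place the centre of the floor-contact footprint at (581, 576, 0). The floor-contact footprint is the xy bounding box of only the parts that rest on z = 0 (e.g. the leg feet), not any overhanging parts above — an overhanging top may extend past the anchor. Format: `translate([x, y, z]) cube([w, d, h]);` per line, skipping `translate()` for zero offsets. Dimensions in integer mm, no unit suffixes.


translate([132, 437, 0]) cube([25, 278, 690]);
translate([1005, 437, 0]) cube([25, 278, 690]);
translate([157, 437, 0]) cube([848, 278, 27]);
translate([157, 437, 277]) cube([848, 278, 27]);
translate([157, 437, 554]) cube([848, 278, 27]);


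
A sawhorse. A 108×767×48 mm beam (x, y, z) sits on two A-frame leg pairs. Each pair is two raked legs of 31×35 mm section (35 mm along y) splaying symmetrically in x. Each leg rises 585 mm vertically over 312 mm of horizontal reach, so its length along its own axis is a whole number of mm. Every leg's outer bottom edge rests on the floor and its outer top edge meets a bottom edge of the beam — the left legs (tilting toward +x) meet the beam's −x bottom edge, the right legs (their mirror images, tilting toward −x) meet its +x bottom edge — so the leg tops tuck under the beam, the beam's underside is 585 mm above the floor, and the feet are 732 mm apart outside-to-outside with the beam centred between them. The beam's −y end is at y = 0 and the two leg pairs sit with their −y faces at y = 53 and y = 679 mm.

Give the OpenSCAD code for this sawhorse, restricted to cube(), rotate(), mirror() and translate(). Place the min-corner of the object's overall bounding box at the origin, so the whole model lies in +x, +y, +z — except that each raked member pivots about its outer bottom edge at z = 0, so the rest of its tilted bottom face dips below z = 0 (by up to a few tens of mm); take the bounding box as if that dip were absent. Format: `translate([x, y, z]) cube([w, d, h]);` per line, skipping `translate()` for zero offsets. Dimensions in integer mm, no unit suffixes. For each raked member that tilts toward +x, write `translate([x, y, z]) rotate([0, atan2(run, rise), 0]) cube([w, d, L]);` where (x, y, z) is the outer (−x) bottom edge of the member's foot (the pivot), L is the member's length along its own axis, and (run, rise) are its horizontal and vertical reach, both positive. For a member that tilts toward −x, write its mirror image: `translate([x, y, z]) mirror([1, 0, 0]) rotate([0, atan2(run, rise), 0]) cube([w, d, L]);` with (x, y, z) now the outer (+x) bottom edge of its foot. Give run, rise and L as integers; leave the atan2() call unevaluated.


// leg length = √(312² + 585²) = 663
// right-leg outer foot x = 2·312 + 108 = 732
// beam min-corner = (312, 0, 585)
translate([312, 0, 585]) cube([108, 767, 48]);
translate([0, 53, 0]) rotate([0, atan2(312, 585), 0]) cube([31, 35, 663]);
translate([732, 53, 0]) mirror([1, 0, 0]) rotate([0, atan2(312, 585), 0]) cube([31, 35, 663]);
translate([0, 679, 0]) rotate([0, atan2(312, 585), 0]) cube([31, 35, 663]);
translate([732, 679, 0]) mirror([1, 0, 0]) rotate([0, atan2(312, 585), 0]) cube([31, 35, 663]);


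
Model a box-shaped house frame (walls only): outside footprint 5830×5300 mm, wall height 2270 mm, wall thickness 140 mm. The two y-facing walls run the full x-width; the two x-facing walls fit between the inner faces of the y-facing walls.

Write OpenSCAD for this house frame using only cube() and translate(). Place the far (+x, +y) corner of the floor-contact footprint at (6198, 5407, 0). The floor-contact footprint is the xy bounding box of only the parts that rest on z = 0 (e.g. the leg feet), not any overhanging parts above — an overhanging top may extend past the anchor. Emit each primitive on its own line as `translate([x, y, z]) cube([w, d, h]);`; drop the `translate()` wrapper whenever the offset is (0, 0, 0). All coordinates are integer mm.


translate([368, 107, 0]) cube([5830, 140, 2270]);
translate([368, 5267, 0]) cube([5830, 140, 2270]);
translate([368, 247, 0]) cube([140, 5020, 2270]);
translate([6058, 247, 0]) cube([140, 5020, 2270]);


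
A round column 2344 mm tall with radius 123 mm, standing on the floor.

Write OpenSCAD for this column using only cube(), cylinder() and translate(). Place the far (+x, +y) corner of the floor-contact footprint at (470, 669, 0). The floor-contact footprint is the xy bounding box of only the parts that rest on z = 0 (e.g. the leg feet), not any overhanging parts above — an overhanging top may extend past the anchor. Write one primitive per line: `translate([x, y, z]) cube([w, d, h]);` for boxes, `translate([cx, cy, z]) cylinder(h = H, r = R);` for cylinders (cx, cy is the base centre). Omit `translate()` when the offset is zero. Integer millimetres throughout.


translate([347, 546, 0]) cylinder(h = 2344, r = 123);


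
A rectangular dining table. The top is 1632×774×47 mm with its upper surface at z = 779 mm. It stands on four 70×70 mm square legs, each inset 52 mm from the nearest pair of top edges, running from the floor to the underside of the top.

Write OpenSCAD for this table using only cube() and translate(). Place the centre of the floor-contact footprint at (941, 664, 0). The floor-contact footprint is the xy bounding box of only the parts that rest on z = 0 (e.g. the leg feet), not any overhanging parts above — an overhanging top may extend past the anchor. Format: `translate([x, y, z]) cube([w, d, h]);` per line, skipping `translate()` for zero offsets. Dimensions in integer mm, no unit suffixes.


translate([125, 277, 732]) cube([1632, 774, 47]);
translate([177, 329, 0]) cube([70, 70, 732]);
translate([1635, 329, 0]) cube([70, 70, 732]);
translate([177, 929, 0]) cube([70, 70, 732]);
translate([1635, 929, 0]) cube([70, 70, 732]);


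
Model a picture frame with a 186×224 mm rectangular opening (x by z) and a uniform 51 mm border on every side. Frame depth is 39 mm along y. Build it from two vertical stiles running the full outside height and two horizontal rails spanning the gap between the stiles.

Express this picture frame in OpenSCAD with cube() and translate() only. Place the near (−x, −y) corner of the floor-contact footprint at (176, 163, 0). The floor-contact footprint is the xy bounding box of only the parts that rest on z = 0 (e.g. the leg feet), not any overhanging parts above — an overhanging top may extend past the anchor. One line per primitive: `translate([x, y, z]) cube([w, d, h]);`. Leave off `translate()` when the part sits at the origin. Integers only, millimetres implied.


translate([176, 163, 0]) cube([51, 39, 326]);
translate([413, 163, 0]) cube([51, 39, 326]);
translate([227, 163, 0]) cube([186, 39, 51]);
translate([227, 163, 275]) cube([186, 39, 51]);


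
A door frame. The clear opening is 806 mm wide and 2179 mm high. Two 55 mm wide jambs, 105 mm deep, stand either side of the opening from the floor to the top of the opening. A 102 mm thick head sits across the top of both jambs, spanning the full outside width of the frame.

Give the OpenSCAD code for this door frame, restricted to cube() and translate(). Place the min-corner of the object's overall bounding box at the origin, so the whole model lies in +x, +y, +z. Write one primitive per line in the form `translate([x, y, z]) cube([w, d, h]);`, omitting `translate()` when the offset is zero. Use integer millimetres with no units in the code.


cube([55, 105, 2179]);
translate([861, 0, 0]) cube([55, 105, 2179]);
translate([0, 0, 2179]) cube([916, 105, 102]);


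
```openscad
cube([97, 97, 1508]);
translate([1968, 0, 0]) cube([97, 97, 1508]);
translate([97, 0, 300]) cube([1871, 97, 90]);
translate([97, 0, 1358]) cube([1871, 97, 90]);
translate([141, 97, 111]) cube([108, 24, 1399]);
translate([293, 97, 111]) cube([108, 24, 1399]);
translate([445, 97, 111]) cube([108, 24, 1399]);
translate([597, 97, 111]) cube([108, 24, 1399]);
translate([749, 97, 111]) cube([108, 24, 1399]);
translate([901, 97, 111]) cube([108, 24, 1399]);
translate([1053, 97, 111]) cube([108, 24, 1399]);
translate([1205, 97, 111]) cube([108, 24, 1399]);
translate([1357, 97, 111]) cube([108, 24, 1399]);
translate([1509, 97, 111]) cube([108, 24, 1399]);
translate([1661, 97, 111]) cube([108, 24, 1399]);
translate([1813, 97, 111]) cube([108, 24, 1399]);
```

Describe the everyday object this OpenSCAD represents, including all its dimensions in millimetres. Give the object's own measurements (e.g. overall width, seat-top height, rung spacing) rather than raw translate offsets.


A fence section. Two 97×97 mm posts, 1508 mm tall, stand on the floor with a clear span of 1871 mm between their inner faces. Two horizontal rails of 97×90 mm section span the gap between the posts with their undersides at z = 300 mm and z = 1358 mm, flush with the posts' −y face. 12 pickets, each 108 mm wide, 24 mm thick and 1399 mm tall, are fixed to the +y face of the rails with their bottoms at z = 111 mm, spaced across the span with a 44 mm gap after the −x post and between neighbouring pickets, with 47 mm left before the +x post.


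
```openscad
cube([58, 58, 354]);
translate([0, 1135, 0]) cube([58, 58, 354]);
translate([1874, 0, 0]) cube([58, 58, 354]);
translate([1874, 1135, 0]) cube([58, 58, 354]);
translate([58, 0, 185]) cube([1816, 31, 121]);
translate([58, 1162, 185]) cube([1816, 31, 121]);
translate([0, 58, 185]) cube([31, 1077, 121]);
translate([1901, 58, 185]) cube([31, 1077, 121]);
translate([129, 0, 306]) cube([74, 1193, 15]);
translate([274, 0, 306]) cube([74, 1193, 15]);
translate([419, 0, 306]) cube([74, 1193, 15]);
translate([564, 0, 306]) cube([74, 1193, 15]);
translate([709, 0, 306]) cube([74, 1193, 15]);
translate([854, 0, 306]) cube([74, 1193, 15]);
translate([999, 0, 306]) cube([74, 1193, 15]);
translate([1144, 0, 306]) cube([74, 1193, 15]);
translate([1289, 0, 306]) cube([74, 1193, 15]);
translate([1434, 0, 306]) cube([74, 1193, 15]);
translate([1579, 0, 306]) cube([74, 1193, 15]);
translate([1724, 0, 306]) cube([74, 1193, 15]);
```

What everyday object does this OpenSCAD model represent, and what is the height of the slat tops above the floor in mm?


A bed frame. The slat-top height is 321 mm.

Four posts, four rails, and a row of slats — a bed frame. Slats sit on the rails at z = 185 + 121 = 306; with slat thickness 15, the top is 321 mm.


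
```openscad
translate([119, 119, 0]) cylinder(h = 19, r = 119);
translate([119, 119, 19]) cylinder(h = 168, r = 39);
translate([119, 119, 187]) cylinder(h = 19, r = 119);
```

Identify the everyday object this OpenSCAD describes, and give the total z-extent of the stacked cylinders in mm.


A spool. The overall height is 206 mm.

Three coaxial cylinders, large–small–large — a spool. Two 19 mm flanges and a 168 mm core give 19 + 168 + 19 = 206 mm.


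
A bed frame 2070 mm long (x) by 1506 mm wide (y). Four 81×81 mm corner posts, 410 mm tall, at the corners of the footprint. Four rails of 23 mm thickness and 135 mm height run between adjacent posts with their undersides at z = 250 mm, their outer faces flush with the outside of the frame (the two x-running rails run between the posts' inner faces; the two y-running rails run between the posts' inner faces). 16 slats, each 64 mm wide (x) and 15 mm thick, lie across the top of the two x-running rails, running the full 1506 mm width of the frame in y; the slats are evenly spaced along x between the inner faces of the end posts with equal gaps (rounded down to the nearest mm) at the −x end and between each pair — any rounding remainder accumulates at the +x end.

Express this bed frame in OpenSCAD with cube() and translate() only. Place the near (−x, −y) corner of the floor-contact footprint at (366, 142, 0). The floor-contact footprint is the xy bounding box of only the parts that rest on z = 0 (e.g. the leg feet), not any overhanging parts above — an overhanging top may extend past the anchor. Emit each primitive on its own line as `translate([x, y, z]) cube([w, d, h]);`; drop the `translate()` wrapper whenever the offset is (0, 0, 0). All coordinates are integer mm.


translate([366, 142, 0]) cube([81, 81, 410]);
translate([366, 1567, 0]) cube([81, 81, 410]);
translate([2355, 142, 0]) cube([81, 81, 410]);
translate([2355, 1567, 0]) cube([81, 81, 410]);
translate([447, 142, 250]) cube([1908, 23, 135]);
translate([447, 1625, 250]) cube([1908, 23, 135]);
translate([366, 223, 250]) cube([23, 1344, 135]);
translate([2413, 223, 250]) cube([23, 1344, 135]);
translate([499, 142, 385]) cube([64, 1506, 15]);
translate([615, 142, 385]) cube([64, 1506, 15]);
translate([731, 142, 385]) cube([64, 1506, 15]);
translate([847, 142, 385]) cube([64, 1506, 15]);
translate([963, 142, 385]) cube([64, 1506, 15]);
translate([1079, 142, 385]) cube([64, 1506, 15]);
translate([1195, 142, 385]) cube([64, 1506, 15]);
translate([1311, 142, 385]) cube([64, 1506, 15]);
translate([1427, 142, 385]) cube([64, 1506, 15]);
translate([1543, 142, 385]) cube([64, 1506, 15]);
translate([1659, 142, 385]) cube([64, 1506, 15]);
translate([1775, 142, 385]) cube([64, 1506, 15]);
translate([1891, 142, 385]) cube([64, 1506, 15]);
translate([2007, 142, 385]) cube([64, 1506, 15]);
translate([2123, 142, 385]) cube([64, 1506, 15]);
translate([2239, 142, 385]) cube([64, 1506, 15]);


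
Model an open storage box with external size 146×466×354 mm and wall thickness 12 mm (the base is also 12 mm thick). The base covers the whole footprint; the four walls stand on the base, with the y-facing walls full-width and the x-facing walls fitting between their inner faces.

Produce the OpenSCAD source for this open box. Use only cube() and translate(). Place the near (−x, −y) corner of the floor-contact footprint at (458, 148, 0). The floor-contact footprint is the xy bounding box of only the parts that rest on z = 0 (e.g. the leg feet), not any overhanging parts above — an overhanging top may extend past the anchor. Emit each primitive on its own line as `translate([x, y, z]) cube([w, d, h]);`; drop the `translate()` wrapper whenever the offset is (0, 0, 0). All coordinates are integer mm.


translate([458, 148, 0]) cube([146, 466, 12]);
translate([458, 148, 12]) cube([146, 12, 342]);
translate([458, 602, 12]) cube([146, 12, 342]);
translate([458, 160, 12]) cube([12, 442, 342]);
translate([592, 160, 12]) cube([12, 442, 342]);


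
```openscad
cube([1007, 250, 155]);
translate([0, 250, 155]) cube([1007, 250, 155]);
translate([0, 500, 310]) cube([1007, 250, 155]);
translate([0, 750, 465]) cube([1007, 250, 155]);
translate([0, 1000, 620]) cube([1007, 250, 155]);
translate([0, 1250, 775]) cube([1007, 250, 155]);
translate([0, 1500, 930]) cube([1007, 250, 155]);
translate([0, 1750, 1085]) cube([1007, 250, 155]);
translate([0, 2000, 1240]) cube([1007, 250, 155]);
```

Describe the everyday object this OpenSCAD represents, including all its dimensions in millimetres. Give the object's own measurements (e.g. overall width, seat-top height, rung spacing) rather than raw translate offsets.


A straight staircase of 9 solid steps. Each step is 1007 mm wide (x), 250 mm deep (y, the going) and 155 mm tall (the rise). The first step rests on the floor; each subsequent step sits one going further in +y and one rise higher in +z, directly behind and above the previous step with no overlap.


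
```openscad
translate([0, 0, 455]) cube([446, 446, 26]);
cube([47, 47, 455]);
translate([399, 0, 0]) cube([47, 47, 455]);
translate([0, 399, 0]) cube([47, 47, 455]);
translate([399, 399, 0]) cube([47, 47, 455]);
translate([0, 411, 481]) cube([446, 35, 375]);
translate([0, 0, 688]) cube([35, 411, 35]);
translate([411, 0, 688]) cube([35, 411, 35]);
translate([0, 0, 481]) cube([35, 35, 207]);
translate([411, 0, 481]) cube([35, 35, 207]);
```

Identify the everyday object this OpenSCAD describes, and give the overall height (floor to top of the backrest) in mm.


A chair. The overall height is 856 mm.

A slab on four corner posts with a tall panel at the back — a chair. The seat slab sits at z = 455 with thickness 26, and the 375 mm backrest starts at the seat top, so the overall height is 455 + 26 + 375 = 856 mm.


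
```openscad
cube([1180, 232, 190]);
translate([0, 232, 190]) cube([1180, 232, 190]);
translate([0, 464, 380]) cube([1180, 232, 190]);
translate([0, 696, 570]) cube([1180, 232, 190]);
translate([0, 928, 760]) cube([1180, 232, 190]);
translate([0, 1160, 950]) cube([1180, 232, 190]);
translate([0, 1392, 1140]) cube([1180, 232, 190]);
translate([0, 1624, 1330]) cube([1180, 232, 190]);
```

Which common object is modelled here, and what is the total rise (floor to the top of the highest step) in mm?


A staircase. The total rise is 1520 mm.

8 identical blocks, each offset up and back from the previous — a staircase. Each step is 190 mm tall and there are 8 of them, so the total rise is 8 × 190 = 1520 mm.


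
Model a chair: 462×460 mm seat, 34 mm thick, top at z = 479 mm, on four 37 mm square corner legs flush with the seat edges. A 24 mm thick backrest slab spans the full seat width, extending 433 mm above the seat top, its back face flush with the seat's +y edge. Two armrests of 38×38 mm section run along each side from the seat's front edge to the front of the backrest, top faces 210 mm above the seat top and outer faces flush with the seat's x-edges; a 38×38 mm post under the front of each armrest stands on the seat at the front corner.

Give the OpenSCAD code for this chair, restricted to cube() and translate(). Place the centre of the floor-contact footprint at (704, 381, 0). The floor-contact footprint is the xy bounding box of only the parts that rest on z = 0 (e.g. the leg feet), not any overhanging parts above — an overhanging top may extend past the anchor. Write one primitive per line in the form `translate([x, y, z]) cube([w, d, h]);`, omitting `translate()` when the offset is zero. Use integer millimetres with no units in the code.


translate([473, 151, 445]) cube([462, 460, 34]);
translate([473, 151, 0]) cube([37, 37, 445]);
translate([898, 151, 0]) cube([37, 37, 445]);
translate([473, 574, 0]) cube([37, 37, 445]);
translate([898, 574, 0]) cube([37, 37, 445]);
translate([473, 587, 479]) cube([462, 24, 433]);
translate([473, 151, 651]) cube([38, 436, 38]);
translate([897, 151, 651]) cube([38, 436, 38]);
translate([473, 151, 479]) cube([38, 38, 172]);
translate([897, 151, 479]) cube([38, 38, 172]);


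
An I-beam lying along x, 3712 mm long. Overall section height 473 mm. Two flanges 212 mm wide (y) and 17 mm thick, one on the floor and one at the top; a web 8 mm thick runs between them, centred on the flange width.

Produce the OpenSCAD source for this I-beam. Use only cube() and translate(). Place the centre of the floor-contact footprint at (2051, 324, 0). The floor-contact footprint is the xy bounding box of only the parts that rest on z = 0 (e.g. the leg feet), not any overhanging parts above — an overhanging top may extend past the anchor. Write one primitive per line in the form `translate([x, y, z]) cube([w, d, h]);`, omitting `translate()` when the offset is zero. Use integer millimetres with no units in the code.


translate([195, 218, 0]) cube([3712, 212, 17]);
translate([195, 320, 17]) cube([3712, 8, 439]);
translate([195, 218, 456]) cube([3712, 212, 17]);


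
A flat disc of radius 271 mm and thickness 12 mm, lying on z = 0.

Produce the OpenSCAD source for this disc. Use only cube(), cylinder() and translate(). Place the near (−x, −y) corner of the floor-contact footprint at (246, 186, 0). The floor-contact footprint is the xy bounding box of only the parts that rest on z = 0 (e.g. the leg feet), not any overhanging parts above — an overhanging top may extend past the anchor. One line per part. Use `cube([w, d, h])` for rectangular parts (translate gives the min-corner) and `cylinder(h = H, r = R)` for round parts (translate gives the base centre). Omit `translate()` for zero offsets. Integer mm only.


translate([517, 457, 0]) cylinder(h = 12, r = 271);


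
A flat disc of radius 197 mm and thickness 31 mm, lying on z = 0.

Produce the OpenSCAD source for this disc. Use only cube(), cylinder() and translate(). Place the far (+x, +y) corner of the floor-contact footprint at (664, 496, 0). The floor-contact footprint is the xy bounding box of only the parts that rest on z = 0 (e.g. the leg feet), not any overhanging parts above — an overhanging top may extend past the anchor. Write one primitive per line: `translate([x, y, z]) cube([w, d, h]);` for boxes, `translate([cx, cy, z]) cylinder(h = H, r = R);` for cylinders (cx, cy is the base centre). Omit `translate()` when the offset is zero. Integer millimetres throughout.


translate([467, 299, 0]) cylinder(h = 31, r = 197);


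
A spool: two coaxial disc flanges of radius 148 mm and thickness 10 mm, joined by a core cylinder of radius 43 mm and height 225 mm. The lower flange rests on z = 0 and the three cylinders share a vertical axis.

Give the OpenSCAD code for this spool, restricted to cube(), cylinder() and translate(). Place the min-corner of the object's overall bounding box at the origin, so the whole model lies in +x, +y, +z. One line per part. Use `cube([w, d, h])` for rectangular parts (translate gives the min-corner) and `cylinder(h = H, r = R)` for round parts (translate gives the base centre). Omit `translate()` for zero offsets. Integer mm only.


translate([148, 148, 0]) cylinder(h = 10, r = 148);
translate([148, 148, 10]) cylinder(h = 225, r = 43);
translate([148, 148, 235]) cylinder(h = 10, r = 148);


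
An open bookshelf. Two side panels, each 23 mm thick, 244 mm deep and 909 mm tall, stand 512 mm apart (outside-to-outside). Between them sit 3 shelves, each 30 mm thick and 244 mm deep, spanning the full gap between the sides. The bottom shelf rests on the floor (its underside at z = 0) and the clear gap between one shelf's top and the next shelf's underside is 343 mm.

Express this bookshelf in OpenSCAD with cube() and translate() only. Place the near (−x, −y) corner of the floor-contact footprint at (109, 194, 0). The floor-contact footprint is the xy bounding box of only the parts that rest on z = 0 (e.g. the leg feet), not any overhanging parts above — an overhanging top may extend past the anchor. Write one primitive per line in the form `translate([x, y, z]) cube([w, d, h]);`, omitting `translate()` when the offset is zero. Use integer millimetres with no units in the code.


translate([109, 194, 0]) cube([23, 244, 909]);
translate([598, 194, 0]) cube([23, 244, 909]);
translate([132, 194, 0]) cube([466, 244, 30]);
translate([132, 194, 373]) cube([466, 244, 30]);
translate([132, 194, 746]) cube([466, 244, 30]);


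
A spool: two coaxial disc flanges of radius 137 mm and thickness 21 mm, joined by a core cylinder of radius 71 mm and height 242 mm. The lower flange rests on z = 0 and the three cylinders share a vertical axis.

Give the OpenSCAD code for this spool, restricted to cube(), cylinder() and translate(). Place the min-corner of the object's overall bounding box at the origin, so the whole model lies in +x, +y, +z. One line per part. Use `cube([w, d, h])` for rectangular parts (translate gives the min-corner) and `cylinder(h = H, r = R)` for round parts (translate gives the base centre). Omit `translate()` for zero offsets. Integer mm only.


translate([137, 137, 0]) cylinder(h = 21, r = 137);
translate([137, 137, 21]) cylinder(h = 242, r = 71);
translate([137, 137, 263]) cylinder(h = 21, r = 137);


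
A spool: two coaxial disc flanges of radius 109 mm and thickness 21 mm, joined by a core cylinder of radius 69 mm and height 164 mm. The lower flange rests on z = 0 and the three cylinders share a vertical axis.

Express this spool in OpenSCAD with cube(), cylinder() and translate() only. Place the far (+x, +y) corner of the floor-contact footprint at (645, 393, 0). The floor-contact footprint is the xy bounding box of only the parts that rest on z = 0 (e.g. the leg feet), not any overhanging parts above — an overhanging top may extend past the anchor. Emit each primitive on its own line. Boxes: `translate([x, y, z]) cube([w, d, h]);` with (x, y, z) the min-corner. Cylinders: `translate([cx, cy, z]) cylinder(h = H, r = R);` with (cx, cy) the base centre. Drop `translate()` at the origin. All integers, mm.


translate([536, 284, 0]) cylinder(h = 21, r = 109);
translate([536, 284, 21]) cylinder(h = 164, r = 69);
translate([536, 284, 185]) cylinder(h = 21, r = 109);


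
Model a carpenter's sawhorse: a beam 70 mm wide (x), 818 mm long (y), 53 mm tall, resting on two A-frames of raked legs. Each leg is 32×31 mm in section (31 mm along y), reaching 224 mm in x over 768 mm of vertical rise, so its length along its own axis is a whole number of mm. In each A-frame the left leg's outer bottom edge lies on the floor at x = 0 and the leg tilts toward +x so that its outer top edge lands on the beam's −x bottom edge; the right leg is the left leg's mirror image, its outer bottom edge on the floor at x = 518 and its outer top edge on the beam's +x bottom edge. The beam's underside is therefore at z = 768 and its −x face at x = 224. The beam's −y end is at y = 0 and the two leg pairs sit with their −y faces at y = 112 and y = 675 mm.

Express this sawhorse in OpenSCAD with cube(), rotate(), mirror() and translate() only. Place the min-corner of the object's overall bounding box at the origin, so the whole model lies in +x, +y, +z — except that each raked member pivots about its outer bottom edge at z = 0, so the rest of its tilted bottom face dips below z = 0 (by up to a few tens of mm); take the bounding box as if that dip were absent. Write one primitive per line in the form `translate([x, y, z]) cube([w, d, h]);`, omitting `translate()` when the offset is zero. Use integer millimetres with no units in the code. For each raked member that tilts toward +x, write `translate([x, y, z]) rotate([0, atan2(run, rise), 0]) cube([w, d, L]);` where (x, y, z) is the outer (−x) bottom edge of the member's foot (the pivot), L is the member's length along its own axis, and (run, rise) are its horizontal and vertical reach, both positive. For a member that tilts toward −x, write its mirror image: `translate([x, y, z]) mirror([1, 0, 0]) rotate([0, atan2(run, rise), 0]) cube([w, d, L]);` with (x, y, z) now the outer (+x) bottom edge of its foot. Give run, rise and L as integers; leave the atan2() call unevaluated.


translate([224, 0, 768]) cube([70, 818, 53]);
translate([0, 112, 0]) rotate([0, atan2(224, 768), 0]) cube([32, 31, 800]);
translate([518, 112, 0]) mirror([1, 0, 0]) rotate([0, atan2(224, 768), 0]) cube([32, 31, 800]);
translate([0, 675, 0]) rotate([0, atan2(224, 768), 0]) cube([32, 31, 800]);
translate([518, 675, 0]) mirror([1, 0, 0]) rotate([0, atan2(224, 768), 0]) cube([32, 31, 800]);


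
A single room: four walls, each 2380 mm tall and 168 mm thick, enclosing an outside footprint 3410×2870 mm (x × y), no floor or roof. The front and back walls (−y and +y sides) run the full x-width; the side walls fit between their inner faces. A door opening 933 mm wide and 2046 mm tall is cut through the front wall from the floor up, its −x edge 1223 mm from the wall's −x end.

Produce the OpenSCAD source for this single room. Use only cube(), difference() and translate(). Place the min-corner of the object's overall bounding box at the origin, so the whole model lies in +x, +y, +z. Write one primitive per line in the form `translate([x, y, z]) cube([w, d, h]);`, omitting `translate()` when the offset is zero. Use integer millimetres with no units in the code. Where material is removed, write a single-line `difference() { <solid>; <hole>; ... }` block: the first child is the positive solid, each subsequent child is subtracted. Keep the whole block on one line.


difference() { cube([3410, 168, 2380]); translate([1223, 0, 0]) cube([933, 168, 2046]); }
translate([0, 2702, 0]) cube([3410, 168, 2380]);
translate([0, 168, 0]) cube([168, 2534, 2380]);
translate([3242, 168, 0]) cube([168, 2534, 2380]);


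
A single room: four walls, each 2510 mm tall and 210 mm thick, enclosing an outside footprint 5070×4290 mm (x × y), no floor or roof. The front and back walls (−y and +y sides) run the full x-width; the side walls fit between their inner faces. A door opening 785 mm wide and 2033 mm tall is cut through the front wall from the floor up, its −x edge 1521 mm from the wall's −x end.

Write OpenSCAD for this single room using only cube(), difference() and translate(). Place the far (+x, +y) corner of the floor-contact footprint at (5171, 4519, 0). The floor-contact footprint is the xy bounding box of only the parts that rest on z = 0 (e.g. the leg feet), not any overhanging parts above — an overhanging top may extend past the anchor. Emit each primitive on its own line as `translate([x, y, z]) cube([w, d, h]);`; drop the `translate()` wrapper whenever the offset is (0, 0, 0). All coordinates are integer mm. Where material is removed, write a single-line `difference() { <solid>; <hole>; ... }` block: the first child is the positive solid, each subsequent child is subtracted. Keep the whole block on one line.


difference() { translate([101, 229, 0]) cube([5070, 210, 2510]); translate([1622, 229, 0]) cube([785, 210, 2033]); }
translate([101, 4309, 0]) cube([5070, 210, 2510]);
translate([101, 439, 0]) cube([210, 3870, 2510]);
translate([4961, 439, 0]) cube([210, 3870, 2510]);
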